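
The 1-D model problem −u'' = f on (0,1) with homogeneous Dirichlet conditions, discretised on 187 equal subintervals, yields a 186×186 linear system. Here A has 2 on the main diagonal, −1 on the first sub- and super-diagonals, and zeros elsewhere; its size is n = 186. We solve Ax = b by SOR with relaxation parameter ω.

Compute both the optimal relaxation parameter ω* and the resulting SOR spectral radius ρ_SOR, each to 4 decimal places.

ω* = 1.9670, ρ_SOR = 0.9670

ρ_J = max_k |cos(kπ/187)| = cos(π/187) = 0.9999
√(1−ρ_J²) = |sin(π/187)| = 0.01680
ω* = 2/(1+0.01680) = 1.9670
ρ(B_{ω*}) = ω*−1 = 0.9670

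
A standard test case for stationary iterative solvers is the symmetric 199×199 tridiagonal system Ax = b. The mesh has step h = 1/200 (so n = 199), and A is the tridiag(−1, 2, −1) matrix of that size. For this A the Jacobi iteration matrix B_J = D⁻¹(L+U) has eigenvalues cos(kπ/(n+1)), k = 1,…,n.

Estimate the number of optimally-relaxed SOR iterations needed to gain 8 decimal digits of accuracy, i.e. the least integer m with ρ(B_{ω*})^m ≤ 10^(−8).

m = 587

spectrum of D⁻¹(L+U) = {cos(kπ/200) : 1≤k≤199}; ρ_J = cos(π/200) = 0.9998766.
root = sin(π/200) = 0.0157073  (since 1−cos² = sin²).
Young: ω* = 2/(1+√(1−ρ_J²)) = 2/(1+0.0157073) = 2/1.0157073 = 1.9690712.
ρ(B_{ω*}) = ω*−1 = 0.9690712
ρ_SOR^m ≤ 10^(−8) ⇔ m ≥ 8·ln10/(−ln 0.9690712) = 18.4207/0.0314172 = 586.325; m = ⌈586.325⌉ = 587.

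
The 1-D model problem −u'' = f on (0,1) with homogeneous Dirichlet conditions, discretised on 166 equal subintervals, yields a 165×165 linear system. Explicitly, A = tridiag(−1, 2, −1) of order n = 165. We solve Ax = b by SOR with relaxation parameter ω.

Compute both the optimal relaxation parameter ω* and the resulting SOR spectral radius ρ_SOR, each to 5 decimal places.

ω* = 1.96285, ρ_SOR = 0.96285

ρ_J = max_k |cos(kπ/166)| = cos(π/166) = 0.99982
√(1−ρ_J²) = |sin(π/166)| = 0.018924
Then 2/(1+√(1−ρ_J²)) = 2/(1+0.018924); ω* = 2/1.018924 = 1.96285.
Hence ρ(B_{ω*}) = 1.96285 − 1 = 0.96285.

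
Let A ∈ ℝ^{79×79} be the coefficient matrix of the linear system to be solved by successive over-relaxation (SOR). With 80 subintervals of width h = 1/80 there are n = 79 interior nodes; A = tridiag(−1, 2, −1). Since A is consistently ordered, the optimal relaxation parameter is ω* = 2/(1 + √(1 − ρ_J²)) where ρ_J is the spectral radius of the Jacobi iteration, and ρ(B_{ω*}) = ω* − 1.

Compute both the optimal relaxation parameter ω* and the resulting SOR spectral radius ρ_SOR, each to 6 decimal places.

ω* = 1.924447, ρ_SOR = 0.924447

ρ_J = max_k |cos(kπ/80)| = cos(π/80) = 0.999229
root = sin(π/80) = 0.0392598  (since 1−cos² = sin²).
ω* = 2/(1+0.0392598) = 1.924447
At ω = 1.924447 every |λ(B_ω)| = ω−1, so ρ_SOR = 0.924447.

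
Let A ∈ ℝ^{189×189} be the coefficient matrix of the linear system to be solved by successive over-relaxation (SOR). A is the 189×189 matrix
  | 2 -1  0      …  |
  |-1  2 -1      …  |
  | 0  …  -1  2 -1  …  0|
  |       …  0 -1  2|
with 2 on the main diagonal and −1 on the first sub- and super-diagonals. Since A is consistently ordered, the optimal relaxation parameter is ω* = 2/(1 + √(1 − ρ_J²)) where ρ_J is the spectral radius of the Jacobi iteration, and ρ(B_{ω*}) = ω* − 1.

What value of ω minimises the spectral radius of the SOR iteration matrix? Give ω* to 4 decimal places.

spectrum of D⁻¹(L+U) = {cos(kπ/190) : 1≤k≤189}; ρ_J = cos(π/190) = 0.9999.
√(1−ρ_J²) = |sin(π/190)| = 0.01653
[ω*] 2 ÷ (1 + 0.01653) = 2 ÷ 1.01653 = 1.9675.
[ρ_SOR] ω* − 1 = 0.9675.

ω* = 1.9675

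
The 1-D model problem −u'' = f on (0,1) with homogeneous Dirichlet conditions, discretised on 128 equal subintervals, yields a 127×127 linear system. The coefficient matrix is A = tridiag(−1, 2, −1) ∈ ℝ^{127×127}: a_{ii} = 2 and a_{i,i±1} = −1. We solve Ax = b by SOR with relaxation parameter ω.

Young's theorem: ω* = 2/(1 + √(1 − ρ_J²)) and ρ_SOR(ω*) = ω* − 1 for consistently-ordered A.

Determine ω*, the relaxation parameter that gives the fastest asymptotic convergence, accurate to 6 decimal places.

ω* = 1.952093

B_J for the 127×127 system has eigenvalues cos(kπ/128); ρ_J = cos(π/128) = 0.999699.
root = sin(π/128) = 0.0245412  (since 1−cos² = sin²).
So ω* = 2/1.0245412 = 1.952093 (Young).
Hence ρ(B_{ω*}) = 1.952093 − 1 = 0.952093.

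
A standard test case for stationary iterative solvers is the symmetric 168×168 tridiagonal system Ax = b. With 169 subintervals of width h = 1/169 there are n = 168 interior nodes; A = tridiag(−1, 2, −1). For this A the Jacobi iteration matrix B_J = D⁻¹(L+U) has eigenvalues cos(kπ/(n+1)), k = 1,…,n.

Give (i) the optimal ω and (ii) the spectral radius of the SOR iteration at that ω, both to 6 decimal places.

ω* = 1.963502, ρ_SOR = 0.963502

ρ_J = max_k |cos(kπ/169)| = cos(π/169) = 0.999827
√(1−ρ_J²) simplifies to sin(π/169) = 0.0185882.
ω* = 2/(1+0.0185882) = 1.963502
ρ(B_{ω*}) = ω*−1 = 0.963502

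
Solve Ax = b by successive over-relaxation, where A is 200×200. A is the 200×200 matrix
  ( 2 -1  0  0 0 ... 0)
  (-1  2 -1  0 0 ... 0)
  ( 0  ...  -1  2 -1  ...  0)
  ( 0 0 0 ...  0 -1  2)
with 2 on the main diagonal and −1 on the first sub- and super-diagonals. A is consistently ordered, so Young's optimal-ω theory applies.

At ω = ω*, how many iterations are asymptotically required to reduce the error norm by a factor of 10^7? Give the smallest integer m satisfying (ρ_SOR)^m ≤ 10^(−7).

[ρ_J] n=200: ρ(B_J) = cos(π/(n+1)) = cos(π/201) = 0.9998779.
root = sin(π/201) = 0.0156292  (since 1−cos² = sin²).
So ω* = 2/1.0156292 = 1.9692226 (Young).
Hence ρ(B_{ω*}) = 1.9692226 − 1 = 0.9692226.
For 7 digits: m = 7·ln10 / (−ln 0.9692226) = 16.1181/0.031261 = 515.598; round up → m = 516.

m = 516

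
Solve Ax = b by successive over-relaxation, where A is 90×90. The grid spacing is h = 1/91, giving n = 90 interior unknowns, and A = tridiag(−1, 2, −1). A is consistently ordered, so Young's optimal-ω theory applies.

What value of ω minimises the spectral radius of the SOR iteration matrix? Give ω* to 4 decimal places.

spectrum of D⁻¹(L+U) = {cos(kπ/91) : 1≤k≤90}; ρ_J = cos(π/91) = 0.9994.
√(1 − cos²(π/91)) = sin(π/91) ≈ 0.03452.
[ω*] 2 ÷ (1 + 0.03452) = 2 ÷ 1.03452 = 1.9333.
Hence ρ(B_{ω*}) = 1.9333 − 1 = 0.9333.

ω* = 1.9333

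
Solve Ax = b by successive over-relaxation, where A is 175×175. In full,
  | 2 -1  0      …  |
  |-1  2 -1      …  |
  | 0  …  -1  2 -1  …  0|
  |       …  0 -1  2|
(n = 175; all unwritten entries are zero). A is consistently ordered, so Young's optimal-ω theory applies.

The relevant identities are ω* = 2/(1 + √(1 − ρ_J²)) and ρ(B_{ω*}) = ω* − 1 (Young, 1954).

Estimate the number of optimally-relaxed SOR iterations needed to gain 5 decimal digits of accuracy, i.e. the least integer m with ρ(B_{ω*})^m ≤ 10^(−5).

m = 323

ρ_J = max_k |cos(kπ/176)| = cos(π/176) = 0.9998407
root = sin(π/176) = 0.0178490  (since 1−cos² = sin²).
Then 2/(1+√(1−ρ_J²)) = 2/(1+0.0178490); ω* = 2/1.0178490 = 1.9649280.
At ω = 1.9649280 every |λ(B_ω)| = ω−1, so ρ_SOR = 0.9649280.
For 5 digits: m = 5·ln10 / (−ln 0.9649280) = 11.5129/0.0357018 = 322.474; round up → m = 323.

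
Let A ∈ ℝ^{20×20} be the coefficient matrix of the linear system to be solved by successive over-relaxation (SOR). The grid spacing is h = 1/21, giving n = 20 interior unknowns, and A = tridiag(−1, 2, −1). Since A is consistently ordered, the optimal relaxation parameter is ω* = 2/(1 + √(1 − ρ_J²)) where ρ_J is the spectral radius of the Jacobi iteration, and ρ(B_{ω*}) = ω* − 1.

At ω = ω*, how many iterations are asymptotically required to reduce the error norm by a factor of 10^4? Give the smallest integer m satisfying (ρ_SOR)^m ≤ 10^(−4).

m = 31

ρ_J = max_k |cos(kπ/21)| = cos(π/21) = 0.9888308
root = sin(π/21) = 0.1490423  (since 1−cos² = sin²).
Young: ω* = 2/(1+√(1−ρ_J²)) = 2/(1+0.1490423) = 2/1.1490423 = 1.7405800.
and ρ(B_{ω*}) = 1.7405800 − 1 = 0.7405800.
4·ln10 = 9.21034; −ln(0.7405800) = 0.300322; m = ⌈9.21034/0.300322⌉ = ⌈30.668⌉ = 31.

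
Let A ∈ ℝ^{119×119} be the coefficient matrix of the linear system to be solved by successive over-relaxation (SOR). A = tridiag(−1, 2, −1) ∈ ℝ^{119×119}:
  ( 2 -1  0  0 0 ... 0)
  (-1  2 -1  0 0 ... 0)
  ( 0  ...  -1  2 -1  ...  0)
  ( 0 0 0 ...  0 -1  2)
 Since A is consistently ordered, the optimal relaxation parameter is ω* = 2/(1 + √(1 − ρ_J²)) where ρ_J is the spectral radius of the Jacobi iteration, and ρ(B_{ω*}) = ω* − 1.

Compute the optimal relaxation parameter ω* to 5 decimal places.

B_J for the 119×119 system has eigenvalues cos(kπ/120); ρ_J = cos(π/120) = 0.99966.
1 − cos²(π/120) = sin²(π/120) ⇒ √(1−ρ_J²) = sin(π/120) = 0.026177.
So ω* = 2/1.026177 = 1.94898 (Young).
Hence ρ(B_{ω*}) = 1.94898 − 1 = 0.94898.

ω* = 1.94898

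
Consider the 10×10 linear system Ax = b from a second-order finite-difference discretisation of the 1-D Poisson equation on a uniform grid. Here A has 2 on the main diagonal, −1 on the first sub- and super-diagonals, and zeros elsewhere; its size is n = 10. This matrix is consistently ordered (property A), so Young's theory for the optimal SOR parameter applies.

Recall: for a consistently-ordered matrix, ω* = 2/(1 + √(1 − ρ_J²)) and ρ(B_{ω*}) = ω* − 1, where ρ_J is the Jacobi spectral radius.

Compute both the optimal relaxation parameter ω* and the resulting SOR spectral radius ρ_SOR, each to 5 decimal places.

ρ_J = max_k |cos(kπ/11)| = cos(π/11) = 0.95949
1 − cos²(π/11) = sin²(π/11) ⇒ √(1−ρ_J²) = sin(π/11) = 0.281733.
So ω* = 2/1.281733 = 1.56039 (Young).
ρ(B_{ω*}) = ω*−1 = 0.56039

ω* = 1.56039, ρ_SOR = 0.56039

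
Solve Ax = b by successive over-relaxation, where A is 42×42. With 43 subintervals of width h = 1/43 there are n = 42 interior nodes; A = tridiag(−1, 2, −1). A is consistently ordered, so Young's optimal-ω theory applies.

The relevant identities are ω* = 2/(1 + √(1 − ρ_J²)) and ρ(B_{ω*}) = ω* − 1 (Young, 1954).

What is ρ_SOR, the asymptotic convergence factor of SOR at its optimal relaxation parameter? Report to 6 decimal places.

ρ_SOR = 0.863941

With n=42, ρ(Jacobi) = cos(π/43) = 0.997332.
√(1−ρ_J²) = |sin(π/43)| = 0.0729953
[ω*] 2 ÷ (1 + 0.0729953) = 2 ÷ 1.0729953 = 1.863941.
Hence ρ(B_{ω*}) = 1.863941 − 1 = 0.863941.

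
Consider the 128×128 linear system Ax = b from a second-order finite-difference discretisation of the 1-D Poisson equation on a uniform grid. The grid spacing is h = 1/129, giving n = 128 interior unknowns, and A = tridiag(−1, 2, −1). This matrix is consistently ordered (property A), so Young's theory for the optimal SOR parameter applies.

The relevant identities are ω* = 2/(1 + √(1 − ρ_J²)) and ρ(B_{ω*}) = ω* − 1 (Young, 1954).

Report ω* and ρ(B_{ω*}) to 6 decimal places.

n=128: λ(B_J) = 1 − λ(A)/2 = cos(kπ/129); k=1 gives ρ_J = 0.999703.
√(1−ρ_J²) = |sin(π/129)| = 0.0243510
ω* = 2 / (1 + 0.0243510) = 2 / 1.0243510 ≈ 1.952456.
ρ(B_{ω*}) = ω*−1 = 0.952456

ω* = 1.952456, ρ_SOR = 0.952456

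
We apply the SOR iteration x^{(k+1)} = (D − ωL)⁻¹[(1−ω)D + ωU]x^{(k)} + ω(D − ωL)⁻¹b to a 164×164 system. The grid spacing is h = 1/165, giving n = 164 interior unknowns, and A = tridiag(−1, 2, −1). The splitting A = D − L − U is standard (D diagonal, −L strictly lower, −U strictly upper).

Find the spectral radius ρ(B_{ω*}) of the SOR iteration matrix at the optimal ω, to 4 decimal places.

ρ_SOR = 0.9626

[ρ_J] n=164: ρ(B_J) = cos(π/(n+1)) = cos(π/165) = 0.9998.
√(1−ρ_J²) = |sin(π/165)| = 0.01904
So ω* = 2/1.01904 = 1.9626 (Young).
At ω = 1.9626 every |λ(B_ω)| = ω−1, so ρ_SOR = 0.9626.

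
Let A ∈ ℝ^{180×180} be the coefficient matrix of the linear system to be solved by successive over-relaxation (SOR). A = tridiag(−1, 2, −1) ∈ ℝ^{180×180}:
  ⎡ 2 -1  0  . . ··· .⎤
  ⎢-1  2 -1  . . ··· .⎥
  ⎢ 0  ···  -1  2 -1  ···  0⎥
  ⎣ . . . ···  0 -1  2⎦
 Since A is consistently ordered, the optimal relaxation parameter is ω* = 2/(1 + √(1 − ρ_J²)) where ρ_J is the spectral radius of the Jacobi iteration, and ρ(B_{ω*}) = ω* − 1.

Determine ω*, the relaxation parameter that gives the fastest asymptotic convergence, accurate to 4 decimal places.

n=180: λ(B_J) = 1 − λ(A)/2 = cos(kπ/181); k=1 gives ρ_J = 0.9998.
1 − cos²(π/181) = sin²(π/181) ⇒ √(1−ρ_J²) = sin(π/181) = 0.01736.
ω* = 2 / (1 + 0.01736) = 2 / 1.01736 ≈ 1.9659.
[ρ_SOR] ω* − 1 = 0.9659.

ω* = 1.9659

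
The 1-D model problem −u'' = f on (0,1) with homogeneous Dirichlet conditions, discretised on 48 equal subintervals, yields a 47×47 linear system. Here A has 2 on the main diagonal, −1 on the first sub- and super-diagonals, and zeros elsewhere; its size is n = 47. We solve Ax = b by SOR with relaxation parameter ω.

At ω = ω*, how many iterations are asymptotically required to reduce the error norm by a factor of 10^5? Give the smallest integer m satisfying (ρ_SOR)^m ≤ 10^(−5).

m = 88

With n=47, ρ(Jacobi) = cos(π/48) = 0.9978589.
√(1 − cos²(π/48)) = sin(π/48) ≈ 0.0654031.
ω* = 2/(1 + 0.0654031) = 2/1.0654031 = 1.8772237.
ρ_SOR = ω* − 1 = 1.8772237 − 1 = 0.8772237.
5·ln10 = 11.5129; −ln(0.8772237) = 0.130993; m = ⌈11.5129/0.130993⌉ = ⌈87.889⌉ = 88.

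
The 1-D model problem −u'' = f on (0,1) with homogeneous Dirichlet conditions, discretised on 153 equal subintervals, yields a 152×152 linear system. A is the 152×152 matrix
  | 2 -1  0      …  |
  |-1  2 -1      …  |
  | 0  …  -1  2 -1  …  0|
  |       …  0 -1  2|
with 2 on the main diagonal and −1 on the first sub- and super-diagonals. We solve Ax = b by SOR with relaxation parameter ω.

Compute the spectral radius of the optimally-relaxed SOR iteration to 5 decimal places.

spectrum of D⁻¹(L+U) = {cos(kπ/153) : 1≤k≤152}; ρ_J = cos(π/153) = 0.99979.
√(1−ρ_J²) = |sin(π/153)| = 0.020532
[ω*] 2 ÷ (1 + 0.020532) = 2 ÷ 1.020532 = 1.95976.
ρ_SOR = ω* − 1 ≈ 0.95976.

ρ_SOR = 0.95976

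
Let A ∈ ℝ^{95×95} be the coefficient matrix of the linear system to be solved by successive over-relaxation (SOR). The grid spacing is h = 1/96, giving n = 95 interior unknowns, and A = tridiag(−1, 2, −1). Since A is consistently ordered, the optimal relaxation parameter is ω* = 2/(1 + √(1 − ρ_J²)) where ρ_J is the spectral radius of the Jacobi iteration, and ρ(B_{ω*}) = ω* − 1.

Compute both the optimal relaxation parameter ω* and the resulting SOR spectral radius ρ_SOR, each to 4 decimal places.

[ρ_J] n=95: ρ(B_J) = cos(π/(n+1)) = cos(π/96) = 0.9995.
root = sin(π/96) = 0.03272  (since 1−cos² = sin²).
ω* = 2/(1 + 0.03272) = 2/1.03272 = 1.9366.
ρ(B_{ω*}) = ω*−1 = 0.9366

ω* = 1.9366, ρ_SOR = 0.9366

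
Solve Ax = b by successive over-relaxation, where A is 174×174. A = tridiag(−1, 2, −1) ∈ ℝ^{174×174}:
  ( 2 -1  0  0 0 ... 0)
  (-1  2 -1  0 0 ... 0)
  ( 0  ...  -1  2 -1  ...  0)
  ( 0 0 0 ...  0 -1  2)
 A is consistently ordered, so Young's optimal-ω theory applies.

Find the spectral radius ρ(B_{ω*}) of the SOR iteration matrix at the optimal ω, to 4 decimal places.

B_J for the 174×174 system has eigenvalues cos(kπ/175); ρ_J = cos(π/175) = 0.9998.
√(1−ρ_J²) simplifies to sin(π/175) = 0.01795.
Then 2/(1+√(1−ρ_J²)) = 2/(1+0.01795); ω* = 2/1.01795 = 1.9647.
Hence ρ(B_{ω*}) = 1.9647 − 1 = 0.9647.

ρ_SOR = 0.9647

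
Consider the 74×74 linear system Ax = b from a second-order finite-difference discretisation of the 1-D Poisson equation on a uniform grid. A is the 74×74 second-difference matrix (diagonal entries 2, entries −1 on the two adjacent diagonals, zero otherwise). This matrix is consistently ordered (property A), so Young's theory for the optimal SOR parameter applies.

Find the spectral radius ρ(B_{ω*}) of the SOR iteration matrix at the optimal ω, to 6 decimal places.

spectrum of D⁻¹(L+U) = {cos(kπ/75) : 1≤k≤74}; ρ_J = cos(π/75) = 0.999123.
√(1 − cos²(π/75)) = sin(π/75) ≈ 0.0418757.
[ω*] 2 ÷ (1 + 0.0418757) = 2 ÷ 1.0418757 = 1.919615.
At ω = 1.919615 every |λ(B_ω)| = ω−1, so ρ_SOR = 0.919615.

ρ_SOR = 0.919615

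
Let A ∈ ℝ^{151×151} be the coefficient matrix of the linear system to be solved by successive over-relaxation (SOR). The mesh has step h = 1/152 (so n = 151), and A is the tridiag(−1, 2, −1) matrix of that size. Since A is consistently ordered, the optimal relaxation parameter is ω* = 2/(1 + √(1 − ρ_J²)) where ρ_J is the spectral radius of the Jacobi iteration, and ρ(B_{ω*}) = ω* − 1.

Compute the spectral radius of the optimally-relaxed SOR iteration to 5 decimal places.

½·tridiag(1,0,1) at n=151: λ_k = cos(kπ/152); max |λ| at k=1 ⇒ ρ_J = cos(π/152) ≈ 0.99979.
root = sin(π/152) = 0.020667  (since 1−cos² = sin²).
Young: ω* = 2/(1+√(1−ρ_J²)) = 2/(1+0.020667) = 2/1.020667 = 1.95950.
At ω = 1.95950 every |λ(B_ω)| = ω−1, so ρ_SOR = 0.95950.

ρ_SOR = 0.95950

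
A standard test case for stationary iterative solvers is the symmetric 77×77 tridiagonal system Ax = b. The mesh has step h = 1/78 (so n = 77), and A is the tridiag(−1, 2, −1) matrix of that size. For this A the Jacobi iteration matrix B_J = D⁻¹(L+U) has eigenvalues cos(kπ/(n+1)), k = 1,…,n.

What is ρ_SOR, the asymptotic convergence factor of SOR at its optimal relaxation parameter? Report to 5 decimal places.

[ρ_J] n=77: ρ(B_J) = cos(π/(n+1)) = cos(π/78) = 0.99919.
root = sin(π/78) = 0.040266  (since 1−cos² = sin²).
So ω* = 2/1.040266 = 1.92259 (Young).
ρ_SOR = ω* − 1 = 1.92259 − 1 = 0.92259.

ρ_SOR = 0.92259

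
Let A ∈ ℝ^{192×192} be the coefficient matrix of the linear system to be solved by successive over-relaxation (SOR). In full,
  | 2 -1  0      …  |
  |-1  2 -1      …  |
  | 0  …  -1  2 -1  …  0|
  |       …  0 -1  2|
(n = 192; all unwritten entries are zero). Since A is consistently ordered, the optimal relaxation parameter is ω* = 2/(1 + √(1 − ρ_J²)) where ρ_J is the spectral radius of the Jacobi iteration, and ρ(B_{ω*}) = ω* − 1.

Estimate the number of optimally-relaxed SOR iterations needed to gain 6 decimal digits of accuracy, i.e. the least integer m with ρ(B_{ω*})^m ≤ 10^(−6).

m = 425

ρ_J = max_k |cos(kπ/193)| = cos(π/193) = 0.9998675
√(1−ρ_J²) = |sin(π/193)| = 0.0162770
ω* = 2/(1+0.0162770) = 1.9679674
Hence ρ(B_{ω*}) = 1.9679674 − 1 = 0.9679674.
(0.9679674)^m ≤ 10^{−6}  ⇒  m·ln(0.9679674) ≤ −6·ln10  ⇒  m ≥ 424.349  ⇒  m = 425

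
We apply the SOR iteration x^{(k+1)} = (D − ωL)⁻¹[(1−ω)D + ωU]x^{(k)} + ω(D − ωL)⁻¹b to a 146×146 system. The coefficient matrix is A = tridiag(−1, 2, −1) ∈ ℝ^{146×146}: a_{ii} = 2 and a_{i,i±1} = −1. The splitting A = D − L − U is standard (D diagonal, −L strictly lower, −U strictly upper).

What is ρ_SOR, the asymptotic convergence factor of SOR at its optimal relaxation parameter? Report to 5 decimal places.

spectrum of D⁻¹(L+U) = {cos(kπ/147) : 1≤k≤146}; ρ_J = cos(π/147) = 0.99977.
√(1−ρ_J²) simplifies to sin(π/147) = 0.021370.
ω* = 2/(1+0.021370) = 1.95815
and ρ(B_{ω*}) = 1.95815 − 1 = 0.95815.

ρ_SOR = 0.95815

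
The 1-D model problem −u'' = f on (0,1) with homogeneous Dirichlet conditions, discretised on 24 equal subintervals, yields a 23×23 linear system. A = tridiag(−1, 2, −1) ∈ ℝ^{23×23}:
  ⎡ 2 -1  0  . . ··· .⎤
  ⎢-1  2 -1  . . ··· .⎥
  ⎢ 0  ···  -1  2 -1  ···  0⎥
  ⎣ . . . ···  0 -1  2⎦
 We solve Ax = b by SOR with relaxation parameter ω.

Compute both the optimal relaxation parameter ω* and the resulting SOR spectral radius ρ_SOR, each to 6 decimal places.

ω* = 1.769088, ρ_SOR = 0.769088

½·tridiag(1,0,1) at n=23: λ_k = cos(kπ/24); max |λ| at k=1 ⇒ ρ_J = cos(π/24) ≈ 0.991445.
1 − cos²(π/24) = sin²(π/24) ⇒ √(1−ρ_J²) = sin(π/24) = 0.1305262.
[ω*] 2 ÷ (1 + 0.1305262) = 2 ÷ 1.1305262 = 1.769088.
ρ_SOR = ω* − 1 = 1.769088 − 1 = 0.769088.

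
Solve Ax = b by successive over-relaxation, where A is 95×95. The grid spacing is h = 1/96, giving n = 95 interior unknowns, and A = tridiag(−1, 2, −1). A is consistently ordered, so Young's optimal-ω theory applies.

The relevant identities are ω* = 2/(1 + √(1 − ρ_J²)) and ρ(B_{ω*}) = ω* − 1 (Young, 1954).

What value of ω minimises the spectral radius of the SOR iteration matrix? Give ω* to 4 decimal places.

With n=95, ρ(Jacobi) = cos(π/96) = 0.9995.
1 − cos²(π/96) = sin²(π/96) ⇒ √(1−ρ_J²) = sin(π/96) = 0.03272.
ω* = 2/(1 + 0.03272) = 2/1.03272 = 1.9366.
and ρ(B_{ω*}) = 1.9366 − 1 = 0.9366.

ω* = 1.9366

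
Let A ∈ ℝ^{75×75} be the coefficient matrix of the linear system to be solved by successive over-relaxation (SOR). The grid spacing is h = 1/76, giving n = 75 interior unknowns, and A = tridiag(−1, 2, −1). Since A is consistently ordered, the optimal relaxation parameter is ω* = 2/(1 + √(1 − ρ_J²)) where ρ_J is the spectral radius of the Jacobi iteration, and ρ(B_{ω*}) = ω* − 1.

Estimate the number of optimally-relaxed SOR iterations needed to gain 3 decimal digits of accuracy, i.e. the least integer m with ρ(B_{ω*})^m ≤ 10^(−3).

spectrum of D⁻¹(L+U) = {cos(kπ/76) : 1≤k≤75}; ρ_J = cos(π/76) = 0.9991458.
√(1−ρ_J²) simplifies to sin(π/76) = 0.0413250.
Young: ω* = 2/(1+√(1−ρ_J²)) = 2/(1+0.0413250) = 2/1.0413250 = 1.9206300.
and ρ(B_{ω*}) = 1.9206300 − 1 = 0.9206300.
Need (0.9206300)^m ≤ 10^(−3): m ≥ 3·ln10/|ln 0.9206300| = 6.90776/0.0826971 = 83.531 ⇒ m = 84.

m = 84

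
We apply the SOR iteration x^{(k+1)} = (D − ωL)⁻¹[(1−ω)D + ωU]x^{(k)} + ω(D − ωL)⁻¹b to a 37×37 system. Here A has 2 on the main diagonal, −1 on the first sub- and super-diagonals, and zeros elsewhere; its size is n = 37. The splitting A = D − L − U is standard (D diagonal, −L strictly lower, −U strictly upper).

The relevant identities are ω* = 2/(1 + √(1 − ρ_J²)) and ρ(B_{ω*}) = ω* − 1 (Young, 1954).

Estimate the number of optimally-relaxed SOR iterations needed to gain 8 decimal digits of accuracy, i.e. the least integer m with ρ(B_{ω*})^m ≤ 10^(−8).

With n=37, ρ(Jacobi) = cos(π/38) = 0.9965845.
√(1 − cos²(π/38)) = sin(π/38) ≈ 0.0825793.
ω* = 2/(1 + 0.0825793) = 2/1.0825793 = 1.8474397.
At ω = 1.8474397 every |λ(B_ω)| = ω−1, so ρ_SOR = 0.8474397.
For 8 digits: m = 8·ln10 / (−ln 0.8474397) = 18.4207/0.165536 = 111.279; round up → m = 112.

m = 112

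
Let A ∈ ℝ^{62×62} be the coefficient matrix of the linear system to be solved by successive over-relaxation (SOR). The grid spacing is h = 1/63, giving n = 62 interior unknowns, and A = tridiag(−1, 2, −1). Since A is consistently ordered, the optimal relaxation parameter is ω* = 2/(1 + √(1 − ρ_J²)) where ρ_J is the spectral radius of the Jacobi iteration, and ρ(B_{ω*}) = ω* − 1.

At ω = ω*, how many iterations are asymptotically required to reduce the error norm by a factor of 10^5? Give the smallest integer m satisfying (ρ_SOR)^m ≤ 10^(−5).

m = 116

B_J for the 62×62 system has eigenvalues cos(kπ/63); ρ_J = cos(π/63) = 0.9987569.
√(1−ρ_J²) simplifies to sin(π/63) = 0.0498459.
[ω*] 2 ÷ (1 + 0.0498459) = 2 ÷ 1.0498459 = 1.9050415.
ρ(B_{ω*}) = ω*−1 = 0.9050415
Need (0.9050415)^m ≤ 10^(−5): m ≥ 5·ln10/|ln 0.9050415| = 11.5129/0.0997745 = 115.389 ⇒ m = 116.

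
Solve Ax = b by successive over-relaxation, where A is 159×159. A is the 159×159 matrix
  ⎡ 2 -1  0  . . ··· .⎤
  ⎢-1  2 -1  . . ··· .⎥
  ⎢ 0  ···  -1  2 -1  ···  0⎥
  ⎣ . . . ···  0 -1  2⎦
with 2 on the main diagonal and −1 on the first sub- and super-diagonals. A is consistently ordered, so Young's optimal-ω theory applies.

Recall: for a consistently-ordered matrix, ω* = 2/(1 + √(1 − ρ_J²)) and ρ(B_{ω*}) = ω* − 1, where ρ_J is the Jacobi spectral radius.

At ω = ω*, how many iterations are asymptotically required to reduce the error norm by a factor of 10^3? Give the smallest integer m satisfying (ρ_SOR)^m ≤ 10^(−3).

With n=159, ρ(Jacobi) = cos(π/160) = 0.9998072.
1 − cos²(π/160) = sin²(π/160) ⇒ √(1−ρ_J²) = sin(π/160) = 0.0196337.
Young: ω* = 2/(1+√(1−ρ_J²)) = 2/(1+0.0196337) = 2/1.0196337 = 1.9614887.
ρ(B_{ω*}) = ω*−1 = 0.9614887
ρ_SOR^m ≤ 10^(−3) ⇔ m ≥ 3·ln10/(−ln 0.9614887) = 6.90776/0.0392725 = 175.893; m = ⌈175.893⌉ = 176.

m = 176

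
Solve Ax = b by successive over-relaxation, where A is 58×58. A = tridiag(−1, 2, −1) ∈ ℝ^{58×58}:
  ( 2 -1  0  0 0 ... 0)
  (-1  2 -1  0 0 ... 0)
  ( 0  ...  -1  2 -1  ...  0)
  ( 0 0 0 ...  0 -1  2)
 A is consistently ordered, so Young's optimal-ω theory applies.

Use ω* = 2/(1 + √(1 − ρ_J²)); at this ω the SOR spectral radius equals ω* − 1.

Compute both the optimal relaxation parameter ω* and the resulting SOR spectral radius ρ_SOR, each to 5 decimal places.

ω* = 1.89893, ρ_SOR = 0.89893

[ρ_J] n=58: ρ(B_J) = cos(π/(n+1)) = cos(π/59) = 0.99858.
√(1 − cos²(π/59)) = sin(π/59) ≈ 0.053222.
Then 2/(1+√(1−ρ_J²)) = 2/(1+0.053222); ω* = 2/1.053222 = 1.89893.
At ω = 1.89893 every |λ(B_ω)| = ω−1, so ρ_SOR = 0.89893.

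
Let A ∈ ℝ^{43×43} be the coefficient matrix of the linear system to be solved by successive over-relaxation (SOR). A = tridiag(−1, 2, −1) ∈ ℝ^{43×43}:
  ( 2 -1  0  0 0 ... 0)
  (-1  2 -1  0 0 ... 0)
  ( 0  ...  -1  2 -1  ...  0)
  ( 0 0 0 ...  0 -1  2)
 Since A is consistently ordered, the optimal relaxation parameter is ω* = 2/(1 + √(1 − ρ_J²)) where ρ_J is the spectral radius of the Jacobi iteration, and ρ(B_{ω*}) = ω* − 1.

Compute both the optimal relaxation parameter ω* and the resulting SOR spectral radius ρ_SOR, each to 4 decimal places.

B_J for the 43×43 system has eigenvalues cos(kπ/44); ρ_J = cos(π/44) = 0.9975.
√(1−ρ_J²) simplifies to sin(π/44) = 0.07134.
ω* = 2/(1+0.07134) = 1.8668
ρ(B_{ω*}) = ω*−1 = 0.8668

ω* = 1.8668, ρ_SOR = 0.8668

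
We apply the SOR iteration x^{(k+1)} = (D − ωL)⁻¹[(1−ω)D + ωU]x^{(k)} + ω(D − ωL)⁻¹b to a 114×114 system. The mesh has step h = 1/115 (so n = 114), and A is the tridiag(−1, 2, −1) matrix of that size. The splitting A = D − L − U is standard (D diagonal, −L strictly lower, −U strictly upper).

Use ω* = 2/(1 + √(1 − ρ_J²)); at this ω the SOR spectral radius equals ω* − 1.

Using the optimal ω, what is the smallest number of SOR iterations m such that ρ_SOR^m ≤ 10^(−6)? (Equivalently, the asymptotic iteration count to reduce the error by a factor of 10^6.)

[ρ_J] n=114: ρ(B_J) = cos(π/(n+1)) = cos(π/115) = 0.9996269.
√(1−ρ_J²) = |sin(π/115)| = 0.0273148
Young: ω* = 2/(1+√(1−ρ_J²)) = 2/(1+0.0273148) = 2/1.0273148 = 1.9468229.
ρ(B_{ω*}) = ω*−1 = 0.9468229
(0.9468229)^m ≤ 10^{−6}  ⇒  m·ln(0.9468229) ≤ −6·ln10  ⇒  m ≥ 252.831  ⇒  m = 253

m = 253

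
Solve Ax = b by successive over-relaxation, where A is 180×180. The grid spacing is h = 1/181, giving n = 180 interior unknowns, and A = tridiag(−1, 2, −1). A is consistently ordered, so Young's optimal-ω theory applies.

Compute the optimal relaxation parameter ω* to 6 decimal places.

ω* = 1.965880

spectrum of D⁻¹(L+U) = {cos(kπ/181) : 1≤k≤180}; ρ_J = cos(π/181) = 0.999849.
root = sin(π/181) = 0.0173560  (since 1−cos² = sin²).
ω* = 2 / (1 + 0.0173560) = 2 / 1.0173560 ≈ 1.965880.
ρ(B_{ω*}) = ω*−1 = 0.965880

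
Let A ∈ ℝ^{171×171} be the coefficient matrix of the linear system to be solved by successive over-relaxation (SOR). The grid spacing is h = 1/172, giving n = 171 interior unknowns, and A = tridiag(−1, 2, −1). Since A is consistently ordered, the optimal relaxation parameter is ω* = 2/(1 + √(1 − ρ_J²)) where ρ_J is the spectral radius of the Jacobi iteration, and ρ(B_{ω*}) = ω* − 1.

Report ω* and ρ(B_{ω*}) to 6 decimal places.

½·tridiag(1,0,1) at n=171: λ_k = cos(kπ/172); max |λ| at k=1 ⇒ ρ_J = cos(π/172) ≈ 0.999833.
√(1−ρ_J²) = |sin(π/172)| = 0.0182641
ω* = 2 / (1 + 0.0182641) = 2 / 1.0182641 ≈ 1.964127.
[ρ_SOR] ω* − 1 = 0.964127.

ω* = 1.964127, ρ_SOR = 0.964127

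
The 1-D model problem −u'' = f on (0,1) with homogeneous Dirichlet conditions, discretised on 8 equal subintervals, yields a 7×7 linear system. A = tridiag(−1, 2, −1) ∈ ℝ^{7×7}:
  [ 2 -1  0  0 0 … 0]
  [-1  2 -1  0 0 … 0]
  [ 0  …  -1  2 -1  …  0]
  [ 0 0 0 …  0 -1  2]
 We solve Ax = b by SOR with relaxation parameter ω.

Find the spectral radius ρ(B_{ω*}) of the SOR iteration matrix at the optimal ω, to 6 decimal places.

ρ_SOR = 0.446463

B_J for the 7×7 system has eigenvalues cos(kπ/8); ρ_J = cos(π/8) = 0.923880.
√(1−ρ_J²) simplifies to sin(π/8) = 0.3826834.
So ω* = 2/1.3826834 = 1.446463 (Young).
and ρ(B_{ω*}) = 1.446463 − 1 = 0.446463.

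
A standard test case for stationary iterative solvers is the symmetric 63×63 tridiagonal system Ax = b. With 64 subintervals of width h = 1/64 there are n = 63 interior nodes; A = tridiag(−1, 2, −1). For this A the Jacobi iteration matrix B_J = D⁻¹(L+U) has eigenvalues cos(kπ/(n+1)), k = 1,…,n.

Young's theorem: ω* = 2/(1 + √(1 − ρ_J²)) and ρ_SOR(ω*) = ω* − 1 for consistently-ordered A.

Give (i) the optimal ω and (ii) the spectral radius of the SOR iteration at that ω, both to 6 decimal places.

ω* = 1.906455, ρ_SOR = 0.906455

B_J for the 63×63 system has eigenvalues cos(kπ/64); ρ_J = cos(π/64) = 0.998795.
√(1 − cos²(π/64)) = sin(π/64) ≈ 0.0490677.
[ω*] 2 ÷ (1 + 0.0490677) = 2 ÷ 1.0490677 = 1.906455.
Hence ρ(B_{ω*}) = 1.906455 − 1 = 0.906455.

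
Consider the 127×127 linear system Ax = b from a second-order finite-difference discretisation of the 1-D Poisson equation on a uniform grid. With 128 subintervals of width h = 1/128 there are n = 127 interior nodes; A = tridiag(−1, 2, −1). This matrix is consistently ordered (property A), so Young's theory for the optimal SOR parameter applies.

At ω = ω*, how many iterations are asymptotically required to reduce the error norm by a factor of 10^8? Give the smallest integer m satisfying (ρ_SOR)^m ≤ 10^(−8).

[ρ_J] n=127: ρ(B_J) = cos(π/(n+1)) = cos(π/128) = 0.9996988.
√(1−ρ_J²) simplifies to sin(π/128) = 0.0245412.
ω* = 2 / (1 + 0.0245412) = 2 / 1.0245412 ≈ 1.9520933.
and ρ(B_{ω*}) = 1.9520933 − 1 = 0.9520933.
For 8 digits: m = 8·ln10 / (−ln 0.9520933) = 18.4207/0.0490922 = 375.227; round up → m = 376.

m = 376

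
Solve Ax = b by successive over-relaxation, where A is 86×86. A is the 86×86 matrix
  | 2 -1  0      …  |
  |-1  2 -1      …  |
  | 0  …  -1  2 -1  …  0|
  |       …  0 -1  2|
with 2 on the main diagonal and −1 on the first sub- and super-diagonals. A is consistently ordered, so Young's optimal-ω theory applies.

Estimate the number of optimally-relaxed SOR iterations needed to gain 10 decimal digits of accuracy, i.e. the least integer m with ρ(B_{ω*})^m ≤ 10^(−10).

ρ_J = max_k |cos(kπ/87)| = cos(π/87) = 0.9993481
root = sin(π/87) = 0.0361024  (since 1−cos² = sin²).
Young: ω* = 2/(1+√(1−ρ_J²)) = 2/(1+0.0361024) = 2/1.0361024 = 1.9303111.
Hence ρ(B_{ω*}) = 1.9303111 − 1 = 0.9303111.
(0.9303111)^m ≤ 10^{−10}  ⇒  m·ln(0.9303111) ≤ −10·ln10  ⇒  m ≥ 318.758  ⇒  m = 319

m = 319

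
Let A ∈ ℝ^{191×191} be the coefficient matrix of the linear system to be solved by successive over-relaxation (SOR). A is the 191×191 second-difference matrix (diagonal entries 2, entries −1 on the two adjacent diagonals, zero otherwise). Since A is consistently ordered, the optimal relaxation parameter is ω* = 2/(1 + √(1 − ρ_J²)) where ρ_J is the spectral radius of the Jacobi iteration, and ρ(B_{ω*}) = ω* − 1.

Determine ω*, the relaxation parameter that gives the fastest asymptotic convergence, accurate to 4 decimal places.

spectrum of D⁻¹(L+U) = {cos(kπ/192) : 1≤k≤191}; ρ_J = cos(π/192) = 0.9999.
1 − cos²(π/192) = sin²(π/192) ⇒ √(1−ρ_J²) = sin(π/192) = 0.01636.
ω* = 2 / (1 + 0.01636) = 2 / 1.01636 ≈ 1.9678.
ρ_SOR = ω* − 1 = 1.9678 − 1 = 0.9678.

ω* = 1.9678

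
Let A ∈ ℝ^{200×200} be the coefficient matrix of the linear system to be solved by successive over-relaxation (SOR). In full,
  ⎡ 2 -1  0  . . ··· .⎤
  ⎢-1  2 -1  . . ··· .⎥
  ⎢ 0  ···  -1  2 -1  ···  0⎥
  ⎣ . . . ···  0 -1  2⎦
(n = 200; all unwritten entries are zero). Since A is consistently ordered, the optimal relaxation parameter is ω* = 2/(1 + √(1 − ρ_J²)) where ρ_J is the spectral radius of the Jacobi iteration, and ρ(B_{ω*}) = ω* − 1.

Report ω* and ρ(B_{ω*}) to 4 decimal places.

ω* = 1.9692, ρ_SOR = 0.9692

With n=200, ρ(Jacobi) = cos(π/201) = 0.9999.
root = sin(π/201) = 0.01563  (since 1−cos² = sin²).
Young: ω* = 2/(1+√(1−ρ_J²)) = 2/(1+0.01563) = 2/1.01563 = 1.9692.
ρ(B_{ω*}) = ω*−1 = 0.9692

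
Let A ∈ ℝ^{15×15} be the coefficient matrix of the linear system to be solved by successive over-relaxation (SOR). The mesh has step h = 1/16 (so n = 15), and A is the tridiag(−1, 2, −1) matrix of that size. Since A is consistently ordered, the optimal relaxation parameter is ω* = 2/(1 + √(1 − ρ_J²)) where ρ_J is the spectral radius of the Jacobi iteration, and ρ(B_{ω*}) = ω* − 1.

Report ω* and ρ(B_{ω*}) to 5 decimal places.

½·tridiag(1,0,1) at n=15: λ_k = cos(kπ/16); max |λ| at k=1 ⇒ ρ_J = cos(π/16) ≈ 0.98079.
√(1 − cos²(π/16)) = sin(π/16) ≈ 0.195090.
ω* = 2/(1+0.195090) = 1.67351
ρ_SOR = ω* − 1 = 1.67351 − 1 = 0.67351.

ω* = 1.67351, ρ_SOR = 0.67351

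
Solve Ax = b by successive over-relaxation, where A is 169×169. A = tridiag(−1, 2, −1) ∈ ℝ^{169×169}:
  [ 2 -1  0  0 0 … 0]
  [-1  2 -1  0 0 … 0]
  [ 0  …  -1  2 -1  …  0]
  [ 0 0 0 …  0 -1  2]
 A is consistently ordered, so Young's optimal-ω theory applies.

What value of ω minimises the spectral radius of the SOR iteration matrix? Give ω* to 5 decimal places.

ω* = 1.96371

n=169: λ(B_J) = 1 − λ(A)/2 = cos(kπ/170); k=1 gives ρ_J = 0.99983.
√(1 − cos²(π/170)) = sin(π/170) ≈ 0.018479.
ω* = 2 / (1 + 0.018479) = 2 / 1.018479 ≈ 1.96371.
and ρ(B_{ω*}) = 1.96371 − 1 = 0.96371.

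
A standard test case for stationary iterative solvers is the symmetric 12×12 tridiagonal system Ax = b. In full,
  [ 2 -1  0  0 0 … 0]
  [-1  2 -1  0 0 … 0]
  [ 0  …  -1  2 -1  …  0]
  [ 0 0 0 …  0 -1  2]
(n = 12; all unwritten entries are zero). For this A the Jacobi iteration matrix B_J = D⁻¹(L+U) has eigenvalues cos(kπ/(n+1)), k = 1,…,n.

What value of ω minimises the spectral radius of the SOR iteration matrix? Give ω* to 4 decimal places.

ω* = 1.6138

n=12: λ(B_J) = 1 − λ(A)/2 = cos(kπ/13); k=1 gives ρ_J = 0.9709.
root = sin(π/13) = 0.23932  (since 1−cos² = sin²).
ω* = 2/(1 + 0.23932) = 2/1.23932 = 1.6138.
ρ(B_{ω*}) = ω*−1 = 0.6138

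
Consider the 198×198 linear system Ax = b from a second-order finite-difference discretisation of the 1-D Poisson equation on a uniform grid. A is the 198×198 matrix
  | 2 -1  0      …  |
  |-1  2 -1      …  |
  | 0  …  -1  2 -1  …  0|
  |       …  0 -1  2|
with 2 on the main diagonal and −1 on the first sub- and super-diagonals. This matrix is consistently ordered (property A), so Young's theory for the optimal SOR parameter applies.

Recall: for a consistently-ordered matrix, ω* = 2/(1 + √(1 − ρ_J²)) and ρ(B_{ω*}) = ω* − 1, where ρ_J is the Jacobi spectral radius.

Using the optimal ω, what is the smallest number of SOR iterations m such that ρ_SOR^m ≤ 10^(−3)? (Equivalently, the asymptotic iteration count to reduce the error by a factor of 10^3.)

With n=198, ρ(Jacobi) = cos(π/199) = 0.9998754.
1 − cos²(π/199) = sin²(π/199) ⇒ √(1−ρ_J²) = sin(π/199) = 0.0157862.
ω* = 2 / (1 + 0.0157862) = 2 / 1.0157862 ≈ 1.9689183.
and ρ(B_{ω*}) = 1.9689183 − 1 = 0.9689183.
(0.9689183)^m ≤ 10^{−3}  ⇒  m·ln(0.9689183) ≤ −3·ln10  ⇒  m ≥ 218.773  ⇒  m = 219

m = 219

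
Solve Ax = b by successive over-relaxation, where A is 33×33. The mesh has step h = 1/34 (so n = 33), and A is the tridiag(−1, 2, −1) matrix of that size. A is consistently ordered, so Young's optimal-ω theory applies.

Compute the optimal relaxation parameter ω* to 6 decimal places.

½·tridiag(1,0,1) at n=33: λ_k = cos(kπ/34); max |λ| at k=1 ⇒ ρ_J = cos(π/34) ≈ 0.995734.
1 − cos²(π/34) = sin²(π/34) ⇒ √(1−ρ_J²) = sin(π/34) = 0.0922684.
Then 2/(1+√(1−ρ_J²)) = 2/(1+0.0922684); ω* = 2/1.0922684 = 1.831052.
and ρ(B_{ω*}) = 1.831052 − 1 = 0.831052.

ω* = 1.831052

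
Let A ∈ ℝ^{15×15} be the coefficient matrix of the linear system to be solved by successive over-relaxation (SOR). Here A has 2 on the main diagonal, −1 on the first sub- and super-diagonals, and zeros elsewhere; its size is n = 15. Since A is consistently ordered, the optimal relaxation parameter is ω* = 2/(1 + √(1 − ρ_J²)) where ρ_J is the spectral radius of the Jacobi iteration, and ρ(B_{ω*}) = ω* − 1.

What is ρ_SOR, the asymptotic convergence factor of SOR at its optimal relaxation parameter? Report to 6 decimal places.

ρ_SOR = 0.673514

[ρ_J] n=15: ρ(B_J) = cos(π/(n+1)) = cos(π/16) = 0.980785.
√(1−ρ_J²) simplifies to sin(π/16) = 0.1950903.
ω* = 2 / (1 + 0.1950903) = 2 / 1.1950903 ≈ 1.673514.
At ω = 1.673514 every |λ(B_ω)| = ω−1, so ρ_SOR = 0.673514.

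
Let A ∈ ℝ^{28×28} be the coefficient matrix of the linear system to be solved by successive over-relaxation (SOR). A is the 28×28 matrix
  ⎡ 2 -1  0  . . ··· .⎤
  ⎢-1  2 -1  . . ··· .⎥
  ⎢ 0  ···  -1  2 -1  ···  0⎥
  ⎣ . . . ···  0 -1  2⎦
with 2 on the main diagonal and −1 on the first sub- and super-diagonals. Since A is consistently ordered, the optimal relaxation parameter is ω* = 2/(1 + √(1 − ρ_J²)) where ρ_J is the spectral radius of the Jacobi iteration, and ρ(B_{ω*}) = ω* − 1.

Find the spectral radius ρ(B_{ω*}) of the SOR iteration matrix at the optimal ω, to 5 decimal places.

[ρ_J] n=28: ρ(B_J) = cos(π/(n+1)) = cos(π/29) = 0.99414.
√(1−ρ_J²) = |sin(π/29)| = 0.108119
ω* = 2/(1 + 0.108119) = 2/1.108119 = 1.80486.
Hence ρ(B_{ω*}) = 1.80486 − 1 = 0.80486.

ρ_SOR = 0.80486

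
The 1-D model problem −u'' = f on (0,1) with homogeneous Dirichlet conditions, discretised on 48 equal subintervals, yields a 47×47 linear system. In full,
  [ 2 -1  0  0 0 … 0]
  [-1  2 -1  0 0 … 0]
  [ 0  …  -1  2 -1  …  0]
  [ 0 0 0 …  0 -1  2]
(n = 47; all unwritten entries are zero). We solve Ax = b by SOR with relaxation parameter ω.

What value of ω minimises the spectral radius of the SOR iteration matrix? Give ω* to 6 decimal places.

ω* = 1.877224

With n=47, ρ(Jacobi) = cos(π/48) = 0.997859.
√(1−ρ_J²) = |sin(π/48)| = 0.0654031
ω* = 2/(1 + 0.0654031) = 2/1.0654031 = 1.877224.
Hence ρ(B_{ω*}) = 1.877224 − 1 = 0.877224.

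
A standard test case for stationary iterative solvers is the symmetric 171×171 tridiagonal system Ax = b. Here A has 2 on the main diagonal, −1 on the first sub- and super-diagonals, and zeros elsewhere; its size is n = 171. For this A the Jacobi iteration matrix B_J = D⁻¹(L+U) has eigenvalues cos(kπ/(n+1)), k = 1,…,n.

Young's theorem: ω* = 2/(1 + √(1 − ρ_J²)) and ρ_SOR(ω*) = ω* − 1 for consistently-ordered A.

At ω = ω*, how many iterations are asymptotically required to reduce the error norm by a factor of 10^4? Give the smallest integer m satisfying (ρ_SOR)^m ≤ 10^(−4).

m = 253

[ρ_J] n=171: ρ(B_J) = cos(π/(n+1)) = cos(π/172) = 0.9998332.
√(1−ρ_J²) = |sin(π/172)| = 0.0182641
ω* = 2/(1 + 0.0182641) = 2/1.0182641 = 1.9641270.
[ρ_SOR] ω* − 1 = 0.9641270.
ρ_SOR^m ≤ 10^(−4) ⇔ m ≥ 4·ln10/(−ln 0.9641270) = 9.21034/0.0365323 = 252.115; m = ⌈252.115⌉ = 253.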